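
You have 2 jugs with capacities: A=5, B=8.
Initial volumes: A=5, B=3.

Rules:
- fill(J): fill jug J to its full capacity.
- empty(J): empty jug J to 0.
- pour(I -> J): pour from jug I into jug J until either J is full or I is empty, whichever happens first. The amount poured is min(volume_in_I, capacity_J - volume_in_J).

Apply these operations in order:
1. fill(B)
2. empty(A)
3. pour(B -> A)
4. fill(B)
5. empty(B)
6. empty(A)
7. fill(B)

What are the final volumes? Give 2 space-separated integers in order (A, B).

Answer: 0 8

Derivation:
Step 1: fill(B) -> (A=5 B=8)
Step 2: empty(A) -> (A=0 B=8)
Step 3: pour(B -> A) -> (A=5 B=3)
Step 4: fill(B) -> (A=5 B=8)
Step 5: empty(B) -> (A=5 B=0)
Step 6: empty(A) -> (A=0 B=0)
Step 7: fill(B) -> (A=0 B=8)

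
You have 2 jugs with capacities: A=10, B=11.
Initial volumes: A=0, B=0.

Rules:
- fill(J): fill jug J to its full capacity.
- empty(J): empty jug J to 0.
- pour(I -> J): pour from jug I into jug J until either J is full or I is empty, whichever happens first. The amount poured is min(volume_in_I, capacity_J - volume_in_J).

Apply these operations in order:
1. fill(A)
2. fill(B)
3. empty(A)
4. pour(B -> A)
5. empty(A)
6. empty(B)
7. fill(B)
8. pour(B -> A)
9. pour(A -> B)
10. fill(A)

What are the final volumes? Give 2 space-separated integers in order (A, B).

Answer: 10 11

Derivation:
Step 1: fill(A) -> (A=10 B=0)
Step 2: fill(B) -> (A=10 B=11)
Step 3: empty(A) -> (A=0 B=11)
Step 4: pour(B -> A) -> (A=10 B=1)
Step 5: empty(A) -> (A=0 B=1)
Step 6: empty(B) -> (A=0 B=0)
Step 7: fill(B) -> (A=0 B=11)
Step 8: pour(B -> A) -> (A=10 B=1)
Step 9: pour(A -> B) -> (A=0 B=11)
Step 10: fill(A) -> (A=10 B=11)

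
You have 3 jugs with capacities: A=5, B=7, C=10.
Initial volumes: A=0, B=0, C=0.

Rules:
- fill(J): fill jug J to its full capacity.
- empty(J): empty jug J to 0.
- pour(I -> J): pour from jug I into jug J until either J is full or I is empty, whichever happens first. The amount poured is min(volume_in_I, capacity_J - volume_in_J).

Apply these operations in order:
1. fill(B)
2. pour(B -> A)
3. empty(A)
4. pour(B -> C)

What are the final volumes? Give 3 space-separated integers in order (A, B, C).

Answer: 0 0 2

Derivation:
Step 1: fill(B) -> (A=0 B=7 C=0)
Step 2: pour(B -> A) -> (A=5 B=2 C=0)
Step 3: empty(A) -> (A=0 B=2 C=0)
Step 4: pour(B -> C) -> (A=0 B=0 C=2)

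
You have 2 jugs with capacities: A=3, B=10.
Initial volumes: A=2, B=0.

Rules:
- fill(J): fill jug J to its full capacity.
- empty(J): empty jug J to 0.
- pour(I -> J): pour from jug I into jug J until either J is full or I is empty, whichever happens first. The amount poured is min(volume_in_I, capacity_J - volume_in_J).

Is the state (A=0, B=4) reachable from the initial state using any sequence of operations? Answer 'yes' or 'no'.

BFS from (A=2, B=0):
  1. empty(A) -> (A=0 B=0)
  2. fill(B) -> (A=0 B=10)
  3. pour(B -> A) -> (A=3 B=7)
  4. empty(A) -> (A=0 B=7)
  5. pour(B -> A) -> (A=3 B=4)
  6. empty(A) -> (A=0 B=4)
Target reached → yes.

Answer: yes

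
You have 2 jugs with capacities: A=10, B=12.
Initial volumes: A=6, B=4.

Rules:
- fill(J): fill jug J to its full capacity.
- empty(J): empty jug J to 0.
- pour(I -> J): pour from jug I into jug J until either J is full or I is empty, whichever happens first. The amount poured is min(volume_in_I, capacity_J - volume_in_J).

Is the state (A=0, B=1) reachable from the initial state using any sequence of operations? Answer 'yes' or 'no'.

Answer: no

Derivation:
BFS explored all 23 reachable states.
Reachable set includes: (0,0), (0,2), (0,4), (0,6), (0,8), (0,10), (0,12), (2,0), (2,12), (4,0), (4,12), (6,0) ...
Target (A=0, B=1) not in reachable set → no.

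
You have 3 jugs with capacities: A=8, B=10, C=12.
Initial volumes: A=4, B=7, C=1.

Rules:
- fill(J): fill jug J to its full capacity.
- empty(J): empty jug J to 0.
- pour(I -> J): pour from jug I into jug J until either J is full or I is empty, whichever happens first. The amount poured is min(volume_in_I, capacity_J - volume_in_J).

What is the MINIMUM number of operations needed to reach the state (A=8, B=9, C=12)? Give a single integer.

BFS from (A=4, B=7, C=1). One shortest path:
  1. fill(A) -> (A=8 B=7 C=1)
  2. fill(B) -> (A=8 B=10 C=1)
  3. pour(B -> C) -> (A=8 B=0 C=11)
  4. fill(B) -> (A=8 B=10 C=11)
  5. pour(B -> C) -> (A=8 B=9 C=12)
Reached target in 5 moves.

Answer: 5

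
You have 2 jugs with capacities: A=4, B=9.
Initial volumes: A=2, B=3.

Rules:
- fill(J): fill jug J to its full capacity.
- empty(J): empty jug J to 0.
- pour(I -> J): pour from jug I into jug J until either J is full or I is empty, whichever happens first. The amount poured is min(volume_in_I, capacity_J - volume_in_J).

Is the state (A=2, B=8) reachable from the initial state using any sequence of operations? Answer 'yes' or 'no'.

BFS explored all 27 reachable states.
Reachable set includes: (0,0), (0,1), (0,2), (0,3), (0,4), (0,5), (0,6), (0,7), (0,8), (0,9), (1,0), (1,9) ...
Target (A=2, B=8) not in reachable set → no.

Answer: no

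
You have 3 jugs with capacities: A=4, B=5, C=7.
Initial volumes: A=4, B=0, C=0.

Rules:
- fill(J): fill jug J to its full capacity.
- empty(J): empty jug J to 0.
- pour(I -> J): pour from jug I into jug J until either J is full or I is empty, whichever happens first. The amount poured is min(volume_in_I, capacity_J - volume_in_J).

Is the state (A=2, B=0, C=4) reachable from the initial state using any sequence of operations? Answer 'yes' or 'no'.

BFS from (A=4, B=0, C=0):
  1. fill(C) -> (A=4 B=0 C=7)
  2. pour(C -> B) -> (A=4 B=5 C=2)
  3. empty(B) -> (A=4 B=0 C=2)
  4. pour(A -> B) -> (A=0 B=4 C=2)
  5. pour(C -> A) -> (A=2 B=4 C=0)
  6. pour(B -> C) -> (A=2 B=0 C=4)
Target reached → yes.

Answer: yes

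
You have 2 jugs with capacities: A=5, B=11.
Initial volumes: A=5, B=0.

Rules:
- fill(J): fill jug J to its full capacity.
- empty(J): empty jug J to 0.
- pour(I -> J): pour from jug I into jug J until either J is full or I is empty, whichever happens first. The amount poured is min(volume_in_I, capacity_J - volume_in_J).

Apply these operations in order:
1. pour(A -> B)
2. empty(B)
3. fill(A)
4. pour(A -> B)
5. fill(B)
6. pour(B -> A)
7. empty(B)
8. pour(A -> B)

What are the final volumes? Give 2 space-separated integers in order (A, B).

Step 1: pour(A -> B) -> (A=0 B=5)
Step 2: empty(B) -> (A=0 B=0)
Step 3: fill(A) -> (A=5 B=0)
Step 4: pour(A -> B) -> (A=0 B=5)
Step 5: fill(B) -> (A=0 B=11)
Step 6: pour(B -> A) -> (A=5 B=6)
Step 7: empty(B) -> (A=5 B=0)
Step 8: pour(A -> B) -> (A=0 B=5)

Answer: 0 5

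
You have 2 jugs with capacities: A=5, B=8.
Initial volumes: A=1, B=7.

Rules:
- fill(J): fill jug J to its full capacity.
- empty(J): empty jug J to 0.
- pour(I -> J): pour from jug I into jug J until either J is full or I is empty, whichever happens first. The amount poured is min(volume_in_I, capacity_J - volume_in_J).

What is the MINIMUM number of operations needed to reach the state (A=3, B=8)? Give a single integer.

BFS from (A=1, B=7). One shortest path:
  1. pour(B -> A) -> (A=5 B=3)
  2. empty(A) -> (A=0 B=3)
  3. pour(B -> A) -> (A=3 B=0)
  4. fill(B) -> (A=3 B=8)
Reached target in 4 moves.

Answer: 4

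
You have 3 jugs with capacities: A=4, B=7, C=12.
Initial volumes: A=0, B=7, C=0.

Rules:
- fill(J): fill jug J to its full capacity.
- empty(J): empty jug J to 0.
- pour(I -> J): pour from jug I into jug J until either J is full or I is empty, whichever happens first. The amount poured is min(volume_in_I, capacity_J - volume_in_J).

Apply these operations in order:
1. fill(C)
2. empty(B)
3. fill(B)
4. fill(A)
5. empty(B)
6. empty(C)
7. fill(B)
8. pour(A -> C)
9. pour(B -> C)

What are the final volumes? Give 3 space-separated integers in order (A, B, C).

Answer: 0 0 11

Derivation:
Step 1: fill(C) -> (A=0 B=7 C=12)
Step 2: empty(B) -> (A=0 B=0 C=12)
Step 3: fill(B) -> (A=0 B=7 C=12)
Step 4: fill(A) -> (A=4 B=7 C=12)
Step 5: empty(B) -> (A=4 B=0 C=12)
Step 6: empty(C) -> (A=4 B=0 C=0)
Step 7: fill(B) -> (A=4 B=7 C=0)
Step 8: pour(A -> C) -> (A=0 B=7 C=4)
Step 9: pour(B -> C) -> (A=0 B=0 C=11)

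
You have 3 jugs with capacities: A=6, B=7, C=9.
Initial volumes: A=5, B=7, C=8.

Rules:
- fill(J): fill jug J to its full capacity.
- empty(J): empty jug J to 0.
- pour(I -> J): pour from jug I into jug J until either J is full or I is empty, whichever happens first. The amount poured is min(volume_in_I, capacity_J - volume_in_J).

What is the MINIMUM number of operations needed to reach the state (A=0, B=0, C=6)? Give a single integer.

Answer: 4

Derivation:
BFS from (A=5, B=7, C=8). One shortest path:
  1. fill(A) -> (A=6 B=7 C=8)
  2. empty(B) -> (A=6 B=0 C=8)
  3. empty(C) -> (A=6 B=0 C=0)
  4. pour(A -> C) -> (A=0 B=0 C=6)
Reached target in 4 moves.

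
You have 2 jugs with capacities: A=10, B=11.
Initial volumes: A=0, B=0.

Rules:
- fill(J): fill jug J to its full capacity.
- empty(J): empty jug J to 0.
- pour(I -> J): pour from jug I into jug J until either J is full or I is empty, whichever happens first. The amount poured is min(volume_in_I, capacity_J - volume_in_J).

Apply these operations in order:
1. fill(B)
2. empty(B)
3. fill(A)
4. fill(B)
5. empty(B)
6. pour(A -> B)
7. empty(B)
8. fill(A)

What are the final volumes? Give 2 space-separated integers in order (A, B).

Answer: 10 0

Derivation:
Step 1: fill(B) -> (A=0 B=11)
Step 2: empty(B) -> (A=0 B=0)
Step 3: fill(A) -> (A=10 B=0)
Step 4: fill(B) -> (A=10 B=11)
Step 5: empty(B) -> (A=10 B=0)
Step 6: pour(A -> B) -> (A=0 B=10)
Step 7: empty(B) -> (A=0 B=0)
Step 8: fill(A) -> (A=10 B=0)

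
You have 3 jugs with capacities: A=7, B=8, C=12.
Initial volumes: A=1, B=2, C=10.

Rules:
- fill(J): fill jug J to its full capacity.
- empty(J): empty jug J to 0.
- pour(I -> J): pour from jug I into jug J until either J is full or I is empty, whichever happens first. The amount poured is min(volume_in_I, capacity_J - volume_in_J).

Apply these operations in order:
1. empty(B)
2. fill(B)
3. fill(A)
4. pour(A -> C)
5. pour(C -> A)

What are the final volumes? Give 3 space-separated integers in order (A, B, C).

Answer: 7 8 10

Derivation:
Step 1: empty(B) -> (A=1 B=0 C=10)
Step 2: fill(B) -> (A=1 B=8 C=10)
Step 3: fill(A) -> (A=7 B=8 C=10)
Step 4: pour(A -> C) -> (A=5 B=8 C=12)
Step 5: pour(C -> A) -> (A=7 B=8 C=10)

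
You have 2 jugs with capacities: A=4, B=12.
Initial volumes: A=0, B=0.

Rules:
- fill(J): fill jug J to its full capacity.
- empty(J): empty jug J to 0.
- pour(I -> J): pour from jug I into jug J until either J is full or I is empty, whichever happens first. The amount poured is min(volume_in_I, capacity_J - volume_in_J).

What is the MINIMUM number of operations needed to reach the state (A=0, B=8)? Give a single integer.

Answer: 3

Derivation:
BFS from (A=0, B=0). One shortest path:
  1. fill(B) -> (A=0 B=12)
  2. pour(B -> A) -> (A=4 B=8)
  3. empty(A) -> (A=0 B=8)
Reached target in 3 moves.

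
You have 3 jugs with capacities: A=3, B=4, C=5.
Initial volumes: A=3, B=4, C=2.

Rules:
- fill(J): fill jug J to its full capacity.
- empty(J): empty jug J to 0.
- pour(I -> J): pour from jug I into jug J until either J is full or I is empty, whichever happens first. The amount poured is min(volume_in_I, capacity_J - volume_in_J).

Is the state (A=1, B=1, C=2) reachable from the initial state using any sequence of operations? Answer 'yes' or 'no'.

BFS explored all 96 reachable states.
Reachable set includes: (0,0,0), (0,0,1), (0,0,2), (0,0,3), (0,0,4), (0,0,5), (0,1,0), (0,1,1), (0,1,2), (0,1,3), (0,1,4), (0,1,5) ...
Target (A=1, B=1, C=2) not in reachable set → no.

Answer: no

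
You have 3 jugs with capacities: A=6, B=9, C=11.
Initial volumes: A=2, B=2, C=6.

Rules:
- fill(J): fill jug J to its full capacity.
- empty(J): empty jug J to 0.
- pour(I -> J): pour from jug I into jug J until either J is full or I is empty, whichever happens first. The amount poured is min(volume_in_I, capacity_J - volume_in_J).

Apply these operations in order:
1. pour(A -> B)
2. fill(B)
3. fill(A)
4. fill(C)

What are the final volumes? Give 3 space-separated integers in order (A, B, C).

Answer: 6 9 11

Derivation:
Step 1: pour(A -> B) -> (A=0 B=4 C=6)
Step 2: fill(B) -> (A=0 B=9 C=6)
Step 3: fill(A) -> (A=6 B=9 C=6)
Step 4: fill(C) -> (A=6 B=9 C=11)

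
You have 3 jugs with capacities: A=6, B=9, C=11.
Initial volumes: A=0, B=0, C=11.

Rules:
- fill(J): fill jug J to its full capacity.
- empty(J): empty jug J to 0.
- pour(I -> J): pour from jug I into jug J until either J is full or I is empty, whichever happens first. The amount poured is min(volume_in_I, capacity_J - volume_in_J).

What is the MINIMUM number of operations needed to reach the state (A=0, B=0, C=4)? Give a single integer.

Answer: 6

Derivation:
BFS from (A=0, B=0, C=11). One shortest path:
  1. pour(C -> B) -> (A=0 B=9 C=2)
  2. empty(B) -> (A=0 B=0 C=2)
  3. pour(C -> B) -> (A=0 B=2 C=0)
  4. fill(C) -> (A=0 B=2 C=11)
  5. pour(C -> B) -> (A=0 B=9 C=4)
  6. empty(B) -> (A=0 B=0 C=4)
Reached target in 6 moves.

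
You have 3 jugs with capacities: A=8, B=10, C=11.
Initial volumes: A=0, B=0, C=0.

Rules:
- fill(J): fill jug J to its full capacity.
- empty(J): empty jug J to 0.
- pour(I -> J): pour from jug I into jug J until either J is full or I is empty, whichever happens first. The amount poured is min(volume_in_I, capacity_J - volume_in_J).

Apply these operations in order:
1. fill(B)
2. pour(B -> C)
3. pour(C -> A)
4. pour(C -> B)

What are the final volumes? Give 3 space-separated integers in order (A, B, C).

Step 1: fill(B) -> (A=0 B=10 C=0)
Step 2: pour(B -> C) -> (A=0 B=0 C=10)
Step 3: pour(C -> A) -> (A=8 B=0 C=2)
Step 4: pour(C -> B) -> (A=8 B=2 C=0)

Answer: 8 2 0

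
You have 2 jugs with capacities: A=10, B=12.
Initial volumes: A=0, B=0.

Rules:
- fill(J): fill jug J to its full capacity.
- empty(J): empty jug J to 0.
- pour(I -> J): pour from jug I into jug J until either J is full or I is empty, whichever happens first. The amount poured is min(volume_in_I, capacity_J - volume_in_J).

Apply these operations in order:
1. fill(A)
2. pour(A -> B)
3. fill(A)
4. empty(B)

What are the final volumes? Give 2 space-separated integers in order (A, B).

Answer: 10 0

Derivation:
Step 1: fill(A) -> (A=10 B=0)
Step 2: pour(A -> B) -> (A=0 B=10)
Step 3: fill(A) -> (A=10 B=10)
Step 4: empty(B) -> (A=10 B=0)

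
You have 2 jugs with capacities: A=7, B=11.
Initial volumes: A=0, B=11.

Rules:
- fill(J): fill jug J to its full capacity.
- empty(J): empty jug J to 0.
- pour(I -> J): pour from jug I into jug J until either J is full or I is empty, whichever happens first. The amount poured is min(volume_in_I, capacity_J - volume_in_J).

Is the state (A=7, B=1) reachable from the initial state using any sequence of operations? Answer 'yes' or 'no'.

BFS from (A=0, B=11):
  1. pour(B -> A) -> (A=7 B=4)
  2. empty(A) -> (A=0 B=4)
  3. pour(B -> A) -> (A=4 B=0)
  4. fill(B) -> (A=4 B=11)
  5. pour(B -> A) -> (A=7 B=8)
  6. empty(A) -> (A=0 B=8)
  7. pour(B -> A) -> (A=7 B=1)
Target reached → yes.

Answer: yes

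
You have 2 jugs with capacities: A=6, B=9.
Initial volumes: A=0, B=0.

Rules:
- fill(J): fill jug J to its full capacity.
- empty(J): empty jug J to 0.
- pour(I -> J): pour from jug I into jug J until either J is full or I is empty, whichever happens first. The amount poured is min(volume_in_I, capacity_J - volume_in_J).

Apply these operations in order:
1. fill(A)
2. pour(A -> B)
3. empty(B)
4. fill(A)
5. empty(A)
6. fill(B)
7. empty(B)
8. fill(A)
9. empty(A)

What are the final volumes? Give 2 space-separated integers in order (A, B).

Answer: 0 0

Derivation:
Step 1: fill(A) -> (A=6 B=0)
Step 2: pour(A -> B) -> (A=0 B=6)
Step 3: empty(B) -> (A=0 B=0)
Step 4: fill(A) -> (A=6 B=0)
Step 5: empty(A) -> (A=0 B=0)
Step 6: fill(B) -> (A=0 B=9)
Step 7: empty(B) -> (A=0 B=0)
Step 8: fill(A) -> (A=6 B=0)
Step 9: empty(A) -> (A=0 B=0)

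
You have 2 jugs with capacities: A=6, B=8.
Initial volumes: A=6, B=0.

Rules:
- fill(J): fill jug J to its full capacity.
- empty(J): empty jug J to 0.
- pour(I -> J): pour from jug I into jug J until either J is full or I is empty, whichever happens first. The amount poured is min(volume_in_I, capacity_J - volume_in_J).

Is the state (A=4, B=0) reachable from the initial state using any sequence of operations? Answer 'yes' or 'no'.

BFS from (A=6, B=0):
  1. pour(A -> B) -> (A=0 B=6)
  2. fill(A) -> (A=6 B=6)
  3. pour(A -> B) -> (A=4 B=8)
  4. empty(B) -> (A=4 B=0)
Target reached → yes.

Answer: yes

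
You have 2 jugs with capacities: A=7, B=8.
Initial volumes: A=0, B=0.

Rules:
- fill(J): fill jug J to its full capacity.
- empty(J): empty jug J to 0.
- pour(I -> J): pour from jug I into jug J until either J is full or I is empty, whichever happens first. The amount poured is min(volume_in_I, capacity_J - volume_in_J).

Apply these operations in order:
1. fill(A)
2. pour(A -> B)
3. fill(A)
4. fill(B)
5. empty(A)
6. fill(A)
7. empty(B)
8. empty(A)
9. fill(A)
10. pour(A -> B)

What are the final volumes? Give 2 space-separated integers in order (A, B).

Answer: 0 7

Derivation:
Step 1: fill(A) -> (A=7 B=0)
Step 2: pour(A -> B) -> (A=0 B=7)
Step 3: fill(A) -> (A=7 B=7)
Step 4: fill(B) -> (A=7 B=8)
Step 5: empty(A) -> (A=0 B=8)
Step 6: fill(A) -> (A=7 B=8)
Step 7: empty(B) -> (A=7 B=0)
Step 8: empty(A) -> (A=0 B=0)
Step 9: fill(A) -> (A=7 B=0)
Step 10: pour(A -> B) -> (A=0 B=7)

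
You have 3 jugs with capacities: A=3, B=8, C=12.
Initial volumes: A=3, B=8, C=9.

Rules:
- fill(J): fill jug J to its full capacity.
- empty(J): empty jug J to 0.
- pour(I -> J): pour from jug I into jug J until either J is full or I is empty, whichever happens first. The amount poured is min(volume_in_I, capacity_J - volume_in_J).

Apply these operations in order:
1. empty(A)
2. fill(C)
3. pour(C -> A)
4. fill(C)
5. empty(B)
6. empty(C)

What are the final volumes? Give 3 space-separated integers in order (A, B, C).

Answer: 3 0 0

Derivation:
Step 1: empty(A) -> (A=0 B=8 C=9)
Step 2: fill(C) -> (A=0 B=8 C=12)
Step 3: pour(C -> A) -> (A=3 B=8 C=9)
Step 4: fill(C) -> (A=3 B=8 C=12)
Step 5: empty(B) -> (A=3 B=0 C=12)
Step 6: empty(C) -> (A=3 B=0 C=0)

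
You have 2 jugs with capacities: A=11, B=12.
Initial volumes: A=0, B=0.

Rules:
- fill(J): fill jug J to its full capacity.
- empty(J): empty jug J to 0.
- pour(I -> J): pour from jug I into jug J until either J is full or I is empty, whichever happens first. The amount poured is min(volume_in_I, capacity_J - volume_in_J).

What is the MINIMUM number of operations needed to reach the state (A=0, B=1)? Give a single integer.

BFS from (A=0, B=0). One shortest path:
  1. fill(B) -> (A=0 B=12)
  2. pour(B -> A) -> (A=11 B=1)
  3. empty(A) -> (A=0 B=1)
Reached target in 3 moves.

Answer: 3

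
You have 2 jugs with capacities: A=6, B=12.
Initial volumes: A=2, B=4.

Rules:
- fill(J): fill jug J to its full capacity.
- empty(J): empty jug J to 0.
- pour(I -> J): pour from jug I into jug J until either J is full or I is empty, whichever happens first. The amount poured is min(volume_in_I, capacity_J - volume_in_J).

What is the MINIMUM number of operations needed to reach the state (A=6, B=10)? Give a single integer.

Answer: 3

Derivation:
BFS from (A=2, B=4). One shortest path:
  1. fill(A) -> (A=6 B=4)
  2. pour(A -> B) -> (A=0 B=10)
  3. fill(A) -> (A=6 B=10)
Reached target in 3 moves.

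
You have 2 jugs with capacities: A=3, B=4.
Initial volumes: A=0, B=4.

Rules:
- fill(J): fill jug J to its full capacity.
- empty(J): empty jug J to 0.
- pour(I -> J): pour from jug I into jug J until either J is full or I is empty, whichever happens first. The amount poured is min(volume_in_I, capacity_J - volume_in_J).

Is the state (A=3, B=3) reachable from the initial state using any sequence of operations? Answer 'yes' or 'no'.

BFS from (A=0, B=4):
  1. fill(A) -> (A=3 B=4)
  2. empty(B) -> (A=3 B=0)
  3. pour(A -> B) -> (A=0 B=3)
  4. fill(A) -> (A=3 B=3)
Target reached → yes.

Answer: yes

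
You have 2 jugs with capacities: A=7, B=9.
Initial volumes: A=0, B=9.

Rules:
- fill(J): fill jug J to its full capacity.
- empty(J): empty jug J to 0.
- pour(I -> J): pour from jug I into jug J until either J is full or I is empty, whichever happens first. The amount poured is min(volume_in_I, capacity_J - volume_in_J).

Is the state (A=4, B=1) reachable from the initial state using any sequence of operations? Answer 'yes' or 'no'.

BFS explored all 32 reachable states.
Reachable set includes: (0,0), (0,1), (0,2), (0,3), (0,4), (0,5), (0,6), (0,7), (0,8), (0,9), (1,0), (1,9) ...
Target (A=4, B=1) not in reachable set → no.

Answer: no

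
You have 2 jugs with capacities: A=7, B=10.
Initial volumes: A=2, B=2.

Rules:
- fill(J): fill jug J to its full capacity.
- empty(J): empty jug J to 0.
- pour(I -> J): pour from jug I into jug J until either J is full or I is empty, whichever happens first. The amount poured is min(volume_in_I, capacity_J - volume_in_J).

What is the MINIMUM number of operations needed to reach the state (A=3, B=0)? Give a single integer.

Answer: 5

Derivation:
BFS from (A=2, B=2). One shortest path:
  1. empty(A) -> (A=0 B=2)
  2. fill(B) -> (A=0 B=10)
  3. pour(B -> A) -> (A=7 B=3)
  4. empty(A) -> (A=0 B=3)
  5. pour(B -> A) -> (A=3 B=0)
Reached target in 5 moves.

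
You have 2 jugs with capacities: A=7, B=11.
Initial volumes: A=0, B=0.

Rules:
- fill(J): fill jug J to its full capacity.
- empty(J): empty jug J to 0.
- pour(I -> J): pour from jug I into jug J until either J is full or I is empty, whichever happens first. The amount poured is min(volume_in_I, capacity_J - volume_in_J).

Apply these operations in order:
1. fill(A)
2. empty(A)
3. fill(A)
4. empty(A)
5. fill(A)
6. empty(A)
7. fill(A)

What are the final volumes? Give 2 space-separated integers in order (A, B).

Answer: 7 0

Derivation:
Step 1: fill(A) -> (A=7 B=0)
Step 2: empty(A) -> (A=0 B=0)
Step 3: fill(A) -> (A=7 B=0)
Step 4: empty(A) -> (A=0 B=0)
Step 5: fill(A) -> (A=7 B=0)
Step 6: empty(A) -> (A=0 B=0)
Step 7: fill(A) -> (A=7 B=0)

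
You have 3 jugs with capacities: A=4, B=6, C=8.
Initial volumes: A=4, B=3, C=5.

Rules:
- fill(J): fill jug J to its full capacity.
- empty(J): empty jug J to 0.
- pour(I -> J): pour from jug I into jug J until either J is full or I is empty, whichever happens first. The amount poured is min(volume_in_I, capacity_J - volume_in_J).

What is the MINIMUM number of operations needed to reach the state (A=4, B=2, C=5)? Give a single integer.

Answer: 3

Derivation:
BFS from (A=4, B=3, C=5). One shortest path:
  1. empty(A) -> (A=0 B=3 C=5)
  2. fill(B) -> (A=0 B=6 C=5)
  3. pour(B -> A) -> (A=4 B=2 C=5)
Reached target in 3 moves.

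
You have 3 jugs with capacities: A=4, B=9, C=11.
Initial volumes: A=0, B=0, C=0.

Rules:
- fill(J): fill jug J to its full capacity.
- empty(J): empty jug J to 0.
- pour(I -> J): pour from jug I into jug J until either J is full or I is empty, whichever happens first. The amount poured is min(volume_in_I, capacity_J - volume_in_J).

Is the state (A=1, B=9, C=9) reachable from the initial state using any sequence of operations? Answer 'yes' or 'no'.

Answer: yes

Derivation:
BFS from (A=0, B=0, C=0):
  1. fill(B) -> (A=0 B=9 C=0)
  2. pour(B -> A) -> (A=4 B=5 C=0)
  3. empty(A) -> (A=0 B=5 C=0)
  4. pour(B -> A) -> (A=4 B=1 C=0)
  5. empty(A) -> (A=0 B=1 C=0)
  6. pour(B -> A) -> (A=1 B=0 C=0)
  7. fill(B) -> (A=1 B=9 C=0)
  8. pour(B -> C) -> (A=1 B=0 C=9)
  9. fill(B) -> (A=1 B=9 C=9)
Target reached → yes.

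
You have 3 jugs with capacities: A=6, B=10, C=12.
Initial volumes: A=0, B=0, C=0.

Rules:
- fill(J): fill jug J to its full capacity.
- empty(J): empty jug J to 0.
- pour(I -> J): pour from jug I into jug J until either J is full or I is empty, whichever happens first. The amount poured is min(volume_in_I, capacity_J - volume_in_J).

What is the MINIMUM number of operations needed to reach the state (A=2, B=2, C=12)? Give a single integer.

Answer: 7

Derivation:
BFS from (A=0, B=0, C=0). One shortest path:
  1. fill(A) -> (A=6 B=0 C=0)
  2. fill(B) -> (A=6 B=10 C=0)
  3. pour(B -> C) -> (A=6 B=0 C=10)
  4. pour(A -> B) -> (A=0 B=6 C=10)
  5. pour(C -> A) -> (A=6 B=6 C=4)
  6. pour(A -> B) -> (A=2 B=10 C=4)
  7. pour(B -> C) -> (A=2 B=2 C=12)
Reached target in 7 moves.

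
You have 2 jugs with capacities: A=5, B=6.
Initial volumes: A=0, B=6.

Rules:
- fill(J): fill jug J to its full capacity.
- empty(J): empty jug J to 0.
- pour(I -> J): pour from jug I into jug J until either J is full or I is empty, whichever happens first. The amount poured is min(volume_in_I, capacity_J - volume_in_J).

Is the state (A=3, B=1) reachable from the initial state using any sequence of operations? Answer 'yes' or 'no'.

Answer: no

Derivation:
BFS explored all 22 reachable states.
Reachable set includes: (0,0), (0,1), (0,2), (0,3), (0,4), (0,5), (0,6), (1,0), (1,6), (2,0), (2,6), (3,0) ...
Target (A=3, B=1) not in reachable set → no.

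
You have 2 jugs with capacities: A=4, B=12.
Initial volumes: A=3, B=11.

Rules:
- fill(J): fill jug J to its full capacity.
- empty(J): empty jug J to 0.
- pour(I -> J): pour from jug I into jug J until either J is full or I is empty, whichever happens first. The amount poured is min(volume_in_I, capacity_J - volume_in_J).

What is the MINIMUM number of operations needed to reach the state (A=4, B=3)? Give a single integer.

Answer: 3

Derivation:
BFS from (A=3, B=11). One shortest path:
  1. empty(B) -> (A=3 B=0)
  2. pour(A -> B) -> (A=0 B=3)
  3. fill(A) -> (A=4 B=3)
Reached target in 3 moves.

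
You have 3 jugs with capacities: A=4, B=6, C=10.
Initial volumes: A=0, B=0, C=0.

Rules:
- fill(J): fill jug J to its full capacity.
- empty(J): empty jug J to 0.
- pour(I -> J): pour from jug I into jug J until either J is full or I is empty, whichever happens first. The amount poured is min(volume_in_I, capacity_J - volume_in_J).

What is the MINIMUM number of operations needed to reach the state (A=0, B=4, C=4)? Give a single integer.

BFS from (A=0, B=0, C=0). One shortest path:
  1. fill(A) -> (A=4 B=0 C=0)
  2. pour(A -> B) -> (A=0 B=4 C=0)
  3. fill(A) -> (A=4 B=4 C=0)
  4. pour(A -> C) -> (A=0 B=4 C=4)
Reached target in 4 moves.

Answer: 4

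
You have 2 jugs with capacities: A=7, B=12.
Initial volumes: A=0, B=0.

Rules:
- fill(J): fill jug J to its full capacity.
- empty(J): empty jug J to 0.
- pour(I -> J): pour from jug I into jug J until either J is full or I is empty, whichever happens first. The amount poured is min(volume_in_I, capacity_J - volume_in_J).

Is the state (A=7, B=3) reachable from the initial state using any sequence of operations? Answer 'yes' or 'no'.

BFS from (A=0, B=0):
  1. fill(B) -> (A=0 B=12)
  2. pour(B -> A) -> (A=7 B=5)
  3. empty(A) -> (A=0 B=5)
  4. pour(B -> A) -> (A=5 B=0)
  5. fill(B) -> (A=5 B=12)
  6. pour(B -> A) -> (A=7 B=10)
  7. empty(A) -> (A=0 B=10)
  8. pour(B -> A) -> (A=7 B=3)
Target reached → yes.

Answer: yes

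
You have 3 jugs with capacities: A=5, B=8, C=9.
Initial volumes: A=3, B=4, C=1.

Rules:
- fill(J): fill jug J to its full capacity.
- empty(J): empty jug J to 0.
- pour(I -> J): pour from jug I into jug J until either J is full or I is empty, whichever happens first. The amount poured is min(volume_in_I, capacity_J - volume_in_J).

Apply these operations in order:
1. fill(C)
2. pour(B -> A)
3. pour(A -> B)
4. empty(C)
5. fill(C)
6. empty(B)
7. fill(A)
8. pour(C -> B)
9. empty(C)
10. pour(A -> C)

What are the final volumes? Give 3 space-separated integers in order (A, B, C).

Step 1: fill(C) -> (A=3 B=4 C=9)
Step 2: pour(B -> A) -> (A=5 B=2 C=9)
Step 3: pour(A -> B) -> (A=0 B=7 C=9)
Step 4: empty(C) -> (A=0 B=7 C=0)
Step 5: fill(C) -> (A=0 B=7 C=9)
Step 6: empty(B) -> (A=0 B=0 C=9)
Step 7: fill(A) -> (A=5 B=0 C=9)
Step 8: pour(C -> B) -> (A=5 B=8 C=1)
Step 9: empty(C) -> (A=5 B=8 C=0)
Step 10: pour(A -> C) -> (A=0 B=8 C=5)

Answer: 0 8 5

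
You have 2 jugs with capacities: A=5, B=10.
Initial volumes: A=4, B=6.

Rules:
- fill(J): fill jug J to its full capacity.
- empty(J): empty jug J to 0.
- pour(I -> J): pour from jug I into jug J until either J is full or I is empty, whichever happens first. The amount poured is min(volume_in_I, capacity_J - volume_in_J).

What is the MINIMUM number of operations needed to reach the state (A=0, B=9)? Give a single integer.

Answer: 3

Derivation:
BFS from (A=4, B=6). One shortest path:
  1. fill(B) -> (A=4 B=10)
  2. pour(B -> A) -> (A=5 B=9)
  3. empty(A) -> (A=0 B=9)
Reached target in 3 moves.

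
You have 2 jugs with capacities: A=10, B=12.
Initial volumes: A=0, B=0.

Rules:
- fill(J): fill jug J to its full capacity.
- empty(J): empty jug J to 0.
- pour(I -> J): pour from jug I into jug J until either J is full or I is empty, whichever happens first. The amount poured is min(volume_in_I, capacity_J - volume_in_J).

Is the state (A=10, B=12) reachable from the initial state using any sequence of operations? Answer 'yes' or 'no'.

BFS from (A=0, B=0):
  1. fill(A) -> (A=10 B=0)
  2. fill(B) -> (A=10 B=12)
Target reached → yes.

Answer: yes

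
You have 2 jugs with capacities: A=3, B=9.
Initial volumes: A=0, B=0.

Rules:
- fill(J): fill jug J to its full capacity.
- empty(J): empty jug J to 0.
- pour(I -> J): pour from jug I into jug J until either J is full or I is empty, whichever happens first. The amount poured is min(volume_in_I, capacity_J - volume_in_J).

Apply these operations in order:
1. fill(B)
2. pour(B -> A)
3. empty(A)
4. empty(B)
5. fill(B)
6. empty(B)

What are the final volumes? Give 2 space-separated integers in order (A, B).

Step 1: fill(B) -> (A=0 B=9)
Step 2: pour(B -> A) -> (A=3 B=6)
Step 3: empty(A) -> (A=0 B=6)
Step 4: empty(B) -> (A=0 B=0)
Step 5: fill(B) -> (A=0 B=9)
Step 6: empty(B) -> (A=0 B=0)

Answer: 0 0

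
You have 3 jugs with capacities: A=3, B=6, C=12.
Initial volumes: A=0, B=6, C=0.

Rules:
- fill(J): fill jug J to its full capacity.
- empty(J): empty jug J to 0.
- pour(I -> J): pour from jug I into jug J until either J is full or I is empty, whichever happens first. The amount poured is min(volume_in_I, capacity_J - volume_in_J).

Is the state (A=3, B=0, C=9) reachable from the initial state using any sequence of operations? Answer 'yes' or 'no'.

Answer: yes

Derivation:
BFS from (A=0, B=6, C=0):
  1. empty(B) -> (A=0 B=0 C=0)
  2. fill(C) -> (A=0 B=0 C=12)
  3. pour(C -> A) -> (A=3 B=0 C=9)
Target reached → yes.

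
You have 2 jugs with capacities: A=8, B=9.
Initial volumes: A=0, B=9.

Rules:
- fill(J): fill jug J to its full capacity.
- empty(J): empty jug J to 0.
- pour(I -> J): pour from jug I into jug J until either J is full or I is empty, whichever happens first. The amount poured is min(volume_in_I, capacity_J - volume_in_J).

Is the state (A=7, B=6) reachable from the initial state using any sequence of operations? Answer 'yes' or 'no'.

BFS explored all 34 reachable states.
Reachable set includes: (0,0), (0,1), (0,2), (0,3), (0,4), (0,5), (0,6), (0,7), (0,8), (0,9), (1,0), (1,9) ...
Target (A=7, B=6) not in reachable set → no.

Answer: no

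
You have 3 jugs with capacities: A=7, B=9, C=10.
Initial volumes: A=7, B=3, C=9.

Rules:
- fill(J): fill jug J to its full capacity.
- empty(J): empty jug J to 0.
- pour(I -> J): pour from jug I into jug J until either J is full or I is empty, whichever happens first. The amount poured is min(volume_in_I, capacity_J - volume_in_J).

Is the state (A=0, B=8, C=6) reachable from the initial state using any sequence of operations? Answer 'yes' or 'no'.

Answer: yes

Derivation:
BFS from (A=7, B=3, C=9):
  1. empty(A) -> (A=0 B=3 C=9)
  2. pour(B -> A) -> (A=3 B=0 C=9)
  3. fill(B) -> (A=3 B=9 C=9)
  4. pour(B -> C) -> (A=3 B=8 C=10)
  5. pour(C -> A) -> (A=7 B=8 C=6)
  6. empty(A) -> (A=0 B=8 C=6)
Target reached → yes.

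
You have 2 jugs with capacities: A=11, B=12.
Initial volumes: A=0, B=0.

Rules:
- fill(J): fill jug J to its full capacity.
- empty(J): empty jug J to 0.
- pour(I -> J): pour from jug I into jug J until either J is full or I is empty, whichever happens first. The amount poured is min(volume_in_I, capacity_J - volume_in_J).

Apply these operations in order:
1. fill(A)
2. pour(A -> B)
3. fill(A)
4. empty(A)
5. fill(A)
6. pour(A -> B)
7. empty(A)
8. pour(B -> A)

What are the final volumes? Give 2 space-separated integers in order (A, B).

Answer: 11 1

Derivation:
Step 1: fill(A) -> (A=11 B=0)
Step 2: pour(A -> B) -> (A=0 B=11)
Step 3: fill(A) -> (A=11 B=11)
Step 4: empty(A) -> (A=0 B=11)
Step 5: fill(A) -> (A=11 B=11)
Step 6: pour(A -> B) -> (A=10 B=12)
Step 7: empty(A) -> (A=0 B=12)
Step 8: pour(B -> A) -> (A=11 B=1)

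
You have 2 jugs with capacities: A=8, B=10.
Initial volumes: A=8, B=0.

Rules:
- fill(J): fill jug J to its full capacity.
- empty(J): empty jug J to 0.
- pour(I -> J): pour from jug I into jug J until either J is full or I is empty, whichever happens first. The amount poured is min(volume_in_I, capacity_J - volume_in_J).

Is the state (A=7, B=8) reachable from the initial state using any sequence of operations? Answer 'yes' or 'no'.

Answer: no

Derivation:
BFS explored all 18 reachable states.
Reachable set includes: (0,0), (0,2), (0,4), (0,6), (0,8), (0,10), (2,0), (2,10), (4,0), (4,10), (6,0), (6,10) ...
Target (A=7, B=8) not in reachable set → no.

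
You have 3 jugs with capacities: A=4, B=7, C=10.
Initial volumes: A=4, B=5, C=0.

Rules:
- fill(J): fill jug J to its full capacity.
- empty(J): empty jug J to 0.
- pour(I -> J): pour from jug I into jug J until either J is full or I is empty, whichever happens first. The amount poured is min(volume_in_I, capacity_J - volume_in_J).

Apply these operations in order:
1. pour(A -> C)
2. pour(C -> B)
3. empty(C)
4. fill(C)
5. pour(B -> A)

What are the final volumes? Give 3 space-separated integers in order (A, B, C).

Answer: 4 3 10

Derivation:
Step 1: pour(A -> C) -> (A=0 B=5 C=4)
Step 2: pour(C -> B) -> (A=0 B=7 C=2)
Step 3: empty(C) -> (A=0 B=7 C=0)
Step 4: fill(C) -> (A=0 B=7 C=10)
Step 5: pour(B -> A) -> (A=4 B=3 C=10)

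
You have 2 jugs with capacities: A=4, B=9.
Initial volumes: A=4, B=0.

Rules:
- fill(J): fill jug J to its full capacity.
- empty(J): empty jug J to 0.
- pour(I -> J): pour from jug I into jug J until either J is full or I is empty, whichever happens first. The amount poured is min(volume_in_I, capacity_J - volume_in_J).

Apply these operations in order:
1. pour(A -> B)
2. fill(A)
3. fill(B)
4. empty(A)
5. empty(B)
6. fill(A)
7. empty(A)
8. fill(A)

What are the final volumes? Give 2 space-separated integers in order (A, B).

Step 1: pour(A -> B) -> (A=0 B=4)
Step 2: fill(A) -> (A=4 B=4)
Step 3: fill(B) -> (A=4 B=9)
Step 4: empty(A) -> (A=0 B=9)
Step 5: empty(B) -> (A=0 B=0)
Step 6: fill(A) -> (A=4 B=0)
Step 7: empty(A) -> (A=0 B=0)
Step 8: fill(A) -> (A=4 B=0)

Answer: 4 0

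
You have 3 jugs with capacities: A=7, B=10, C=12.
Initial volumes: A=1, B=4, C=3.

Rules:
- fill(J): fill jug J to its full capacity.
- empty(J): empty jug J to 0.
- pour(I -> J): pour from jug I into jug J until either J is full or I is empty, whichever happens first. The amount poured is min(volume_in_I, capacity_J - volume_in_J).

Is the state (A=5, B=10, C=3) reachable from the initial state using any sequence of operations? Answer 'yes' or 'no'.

BFS from (A=1, B=4, C=3):
  1. pour(B -> A) -> (A=5 B=0 C=3)
  2. fill(B) -> (A=5 B=10 C=3)
Target reached → yes.

Answer: yes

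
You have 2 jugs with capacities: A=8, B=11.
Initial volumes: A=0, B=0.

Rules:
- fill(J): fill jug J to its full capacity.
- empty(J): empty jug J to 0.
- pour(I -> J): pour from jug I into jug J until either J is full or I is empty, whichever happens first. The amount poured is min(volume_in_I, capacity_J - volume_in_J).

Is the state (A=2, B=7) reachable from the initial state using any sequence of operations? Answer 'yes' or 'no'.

Answer: no

Derivation:
BFS explored all 38 reachable states.
Reachable set includes: (0,0), (0,1), (0,2), (0,3), (0,4), (0,5), (0,6), (0,7), (0,8), (0,9), (0,10), (0,11) ...
Target (A=2, B=7) not in reachable set → no.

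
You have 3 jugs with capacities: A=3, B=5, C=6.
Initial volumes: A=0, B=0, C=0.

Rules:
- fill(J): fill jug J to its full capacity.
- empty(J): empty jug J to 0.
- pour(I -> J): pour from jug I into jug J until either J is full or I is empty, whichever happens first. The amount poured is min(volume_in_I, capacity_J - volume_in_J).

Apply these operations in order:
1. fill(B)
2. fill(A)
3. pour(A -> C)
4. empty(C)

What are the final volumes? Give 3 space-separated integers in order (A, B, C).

Answer: 0 5 0

Derivation:
Step 1: fill(B) -> (A=0 B=5 C=0)
Step 2: fill(A) -> (A=3 B=5 C=0)
Step 3: pour(A -> C) -> (A=0 B=5 C=3)
Step 4: empty(C) -> (A=0 B=5 C=0)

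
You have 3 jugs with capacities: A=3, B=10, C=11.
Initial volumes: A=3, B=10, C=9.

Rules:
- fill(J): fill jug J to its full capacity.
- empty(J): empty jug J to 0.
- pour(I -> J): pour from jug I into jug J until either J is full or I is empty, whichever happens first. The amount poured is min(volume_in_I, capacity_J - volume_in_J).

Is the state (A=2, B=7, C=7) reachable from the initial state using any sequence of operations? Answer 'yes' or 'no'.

BFS explored all 348 reachable states.
Reachable set includes: (0,0,0), (0,0,1), (0,0,2), (0,0,3), (0,0,4), (0,0,5), (0,0,6), (0,0,7), (0,0,8), (0,0,9), (0,0,10), (0,0,11) ...
Target (A=2, B=7, C=7) not in reachable set → no.

Answer: no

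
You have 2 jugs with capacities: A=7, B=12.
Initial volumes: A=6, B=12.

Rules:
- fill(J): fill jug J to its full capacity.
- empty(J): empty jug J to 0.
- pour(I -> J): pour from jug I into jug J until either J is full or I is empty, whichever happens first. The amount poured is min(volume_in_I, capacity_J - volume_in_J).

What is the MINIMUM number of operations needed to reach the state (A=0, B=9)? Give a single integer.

Answer: 8

Derivation:
BFS from (A=6, B=12). One shortest path:
  1. pour(B -> A) -> (A=7 B=11)
  2. empty(A) -> (A=0 B=11)
  3. pour(B -> A) -> (A=7 B=4)
  4. empty(A) -> (A=0 B=4)
  5. pour(B -> A) -> (A=4 B=0)
  6. fill(B) -> (A=4 B=12)
  7. pour(B -> A) -> (A=7 B=9)
  8. empty(A) -> (A=0 B=9)
Reached target in 8 moves.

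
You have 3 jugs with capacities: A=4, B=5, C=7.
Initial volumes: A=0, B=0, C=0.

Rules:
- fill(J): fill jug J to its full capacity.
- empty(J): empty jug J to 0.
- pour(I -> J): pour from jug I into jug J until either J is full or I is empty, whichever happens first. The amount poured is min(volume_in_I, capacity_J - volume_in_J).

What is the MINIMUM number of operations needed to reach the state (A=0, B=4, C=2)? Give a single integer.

Answer: 5

Derivation:
BFS from (A=0, B=0, C=0). One shortest path:
  1. fill(A) -> (A=4 B=0 C=0)
  2. fill(C) -> (A=4 B=0 C=7)
  3. pour(C -> B) -> (A=4 B=5 C=2)
  4. empty(B) -> (A=4 B=0 C=2)
  5. pour(A -> B) -> (A=0 B=4 C=2)
Reached target in 5 moves.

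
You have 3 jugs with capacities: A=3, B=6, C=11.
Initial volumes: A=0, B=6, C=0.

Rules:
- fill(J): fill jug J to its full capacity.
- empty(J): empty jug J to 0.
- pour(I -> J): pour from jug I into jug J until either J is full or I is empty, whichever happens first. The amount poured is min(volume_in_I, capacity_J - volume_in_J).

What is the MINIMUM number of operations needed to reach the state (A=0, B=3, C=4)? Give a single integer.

BFS from (A=0, B=6, C=0). One shortest path:
  1. pour(B -> C) -> (A=0 B=0 C=6)
  2. fill(B) -> (A=0 B=6 C=6)
  3. pour(B -> C) -> (A=0 B=1 C=11)
  4. empty(C) -> (A=0 B=1 C=0)
  5. pour(B -> C) -> (A=0 B=0 C=1)
  6. fill(B) -> (A=0 B=6 C=1)
  7. pour(B -> A) -> (A=3 B=3 C=1)
  8. pour(A -> C) -> (A=0 B=3 C=4)
Reached target in 8 moves.

Answer: 8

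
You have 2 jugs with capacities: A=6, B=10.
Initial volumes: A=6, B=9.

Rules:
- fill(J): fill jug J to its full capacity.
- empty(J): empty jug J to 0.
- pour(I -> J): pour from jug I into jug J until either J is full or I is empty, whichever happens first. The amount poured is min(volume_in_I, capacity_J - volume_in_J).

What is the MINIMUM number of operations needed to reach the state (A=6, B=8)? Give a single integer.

BFS from (A=6, B=9). One shortest path:
  1. empty(A) -> (A=0 B=9)
  2. fill(B) -> (A=0 B=10)
  3. pour(B -> A) -> (A=6 B=4)
  4. empty(A) -> (A=0 B=4)
  5. pour(B -> A) -> (A=4 B=0)
  6. fill(B) -> (A=4 B=10)
  7. pour(B -> A) -> (A=6 B=8)
Reached target in 7 moves.

Answer: 7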